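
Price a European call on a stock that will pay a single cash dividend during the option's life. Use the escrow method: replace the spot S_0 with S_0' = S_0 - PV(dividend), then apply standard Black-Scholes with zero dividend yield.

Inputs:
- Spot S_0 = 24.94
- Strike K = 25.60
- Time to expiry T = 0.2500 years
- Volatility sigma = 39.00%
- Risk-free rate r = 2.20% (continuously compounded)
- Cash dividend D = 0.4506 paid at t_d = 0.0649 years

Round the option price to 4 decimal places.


Answer: Price = 1.4932

Derivation:
PV(D) = D * exp(-r * t_d) = 0.4506 * 0.99857322 = 0.44995709
S_0' = S_0 - PV(D) = 24.9400 - 0.44995709 = 24.49004291
d1 = (ln(S_0'/K) + (r + sigma^2/2)*T) / (sigma*sqrt(T)) = -0.10160630
d2 = d1 - sigma*sqrt(T) = -0.29660630
exp(-rT) = 0.99451510
N(d1) = 0.45953459; N(d2) = 0.38338355
C = S_0' * N(d1) - K * exp(-rT) * N(d2) = 24.49004291 * 0.45953459 - 25.6000 * 0.99451510 * 0.38338355 = 1.4932


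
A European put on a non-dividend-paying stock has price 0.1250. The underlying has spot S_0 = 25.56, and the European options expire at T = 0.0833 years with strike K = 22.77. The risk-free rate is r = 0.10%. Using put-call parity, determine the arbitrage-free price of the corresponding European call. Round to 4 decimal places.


Put-call parity: C - P = S_0 * exp(-qT) - K * exp(-rT).
S_0 * exp(-qT) = 25.5600 * 1.00000000 = 25.56000000
K * exp(-rT) = 22.7700 * 0.99991670 = 22.76810334
C = P + S*exp(-qT) - K*exp(-rT)
C = 0.1250 + 25.56000000 - 22.76810334 = 2.9169

Answer: Call price = 2.9169


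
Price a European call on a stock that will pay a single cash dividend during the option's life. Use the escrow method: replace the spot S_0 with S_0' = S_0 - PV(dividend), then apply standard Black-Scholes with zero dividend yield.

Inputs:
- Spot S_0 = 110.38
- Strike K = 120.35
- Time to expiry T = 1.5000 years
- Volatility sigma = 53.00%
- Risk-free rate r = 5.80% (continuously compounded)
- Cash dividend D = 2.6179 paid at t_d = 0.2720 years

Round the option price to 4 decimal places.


Answer: Price = 26.5121

Derivation:
PV(D) = D * exp(-r * t_d) = 2.6179 * 0.98434779 = 2.57692408
S_0' = S_0 - PV(D) = 110.3800 - 2.57692408 = 107.80307592
d1 = (ln(S_0'/K) + (r + sigma^2/2)*T) / (sigma*sqrt(T)) = 0.28897359
d2 = d1 - sigma*sqrt(T) = -0.36014119
exp(-rT) = 0.91667710
N(d1) = 0.61369921; N(d2) = 0.35937077
C = S_0' * N(d1) - K * exp(-rT) * N(d2) = 107.80307592 * 0.61369921 - 120.3500 * 0.91667710 * 0.35937077 = 26.5121


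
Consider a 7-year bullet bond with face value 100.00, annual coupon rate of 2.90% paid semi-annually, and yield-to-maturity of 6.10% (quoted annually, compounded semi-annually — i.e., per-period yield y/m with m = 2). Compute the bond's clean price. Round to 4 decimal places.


Coupon per period c = face * coupon_rate / m = 1.450000
Periods per year m = 2; per-period yield y/m = 0.030500
Number of cashflows N = 14
Cashflows (t years, CF_t, discount factor 1/(1+y/m)^(m*t), PV):
  t = 0.5000: CF_t = 1.450000, DF = 0.970403, PV = 1.407084
  t = 1.0000: CF_t = 1.450000, DF = 0.941681, PV = 1.365438
  t = 1.5000: CF_t = 1.450000, DF = 0.913810, PV = 1.325025
  t = 2.0000: CF_t = 1.450000, DF = 0.886764, PV = 1.285808
  t = 2.5000: CF_t = 1.450000, DF = 0.860518, PV = 1.247751
  t = 3.0000: CF_t = 1.450000, DF = 0.835049, PV = 1.210821
  t = 3.5000: CF_t = 1.450000, DF = 0.810334, PV = 1.174984
  t = 4.0000: CF_t = 1.450000, DF = 0.786350, PV = 1.140208
  t = 4.5000: CF_t = 1.450000, DF = 0.763076, PV = 1.106461
  t = 5.0000: CF_t = 1.450000, DF = 0.740491, PV = 1.073713
  t = 5.5000: CF_t = 1.450000, DF = 0.718575, PV = 1.041934
  t = 6.0000: CF_t = 1.450000, DF = 0.697307, PV = 1.011095
  t = 6.5000: CF_t = 1.450000, DF = 0.676669, PV = 0.981170
  t = 7.0000: CF_t = 101.450000, DF = 0.656641, PV = 66.616238
Price P = sum_t PV_t = 81.987729

Answer: Price = 81.9877


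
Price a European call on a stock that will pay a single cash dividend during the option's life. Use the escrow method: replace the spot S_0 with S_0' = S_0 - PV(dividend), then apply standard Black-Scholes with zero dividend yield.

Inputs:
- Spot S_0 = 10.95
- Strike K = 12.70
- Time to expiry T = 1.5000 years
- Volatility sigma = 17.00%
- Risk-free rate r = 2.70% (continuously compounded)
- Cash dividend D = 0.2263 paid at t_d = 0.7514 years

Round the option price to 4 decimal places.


PV(D) = D * exp(-r * t_d) = 0.2263 * 0.97991661 = 0.22175513
S_0' = S_0 - PV(D) = 10.9500 - 0.22175513 = 10.72824487
d1 = (ln(S_0'/K) + (r + sigma^2/2)*T) / (sigma*sqrt(T)) = -0.51173694
d2 = d1 - sigma*sqrt(T) = -0.71994357
exp(-rT) = 0.96030916
N(d1) = 0.30441757; N(d2) = 0.23577987
C = S_0' * N(d1) - K * exp(-rT) * N(d2) = 10.72824487 * 0.30441757 - 12.7000 * 0.96030916 * 0.23577987 = 0.3903

Answer: Price = 0.3903


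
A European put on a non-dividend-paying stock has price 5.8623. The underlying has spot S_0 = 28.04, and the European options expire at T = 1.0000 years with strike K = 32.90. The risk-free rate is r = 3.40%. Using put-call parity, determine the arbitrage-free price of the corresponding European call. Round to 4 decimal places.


Put-call parity: C - P = S_0 * exp(-qT) - K * exp(-rT).
S_0 * exp(-qT) = 28.0400 * 1.00000000 = 28.04000000
K * exp(-rT) = 32.9000 * 0.96657150 = 31.80020250
C = P + S*exp(-qT) - K*exp(-rT)
C = 5.8623 + 28.04000000 - 31.80020250 = 2.1021

Answer: Call price = 2.1021


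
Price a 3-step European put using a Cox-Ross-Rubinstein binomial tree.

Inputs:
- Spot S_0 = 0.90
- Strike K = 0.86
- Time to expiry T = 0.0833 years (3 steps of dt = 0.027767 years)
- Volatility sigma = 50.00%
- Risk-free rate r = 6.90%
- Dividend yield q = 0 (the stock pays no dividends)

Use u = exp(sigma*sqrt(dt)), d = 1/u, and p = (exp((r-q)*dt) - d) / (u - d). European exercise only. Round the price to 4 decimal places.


dt = T/N = 0.027767
u = exp(sigma*sqrt(dt)) = 1.086886; d = 1/u = 0.920060
p = (exp((r-q)*dt) - d) / (u - d) = 0.490678
Discount per step: exp(-r*dt) = 0.998086
Stock lattice S(k, i) with i counting down-moves:
  k=0: S(0,0) = 0.9000
  k=1: S(1,0) = 0.9782; S(1,1) = 0.8281
  k=2: S(2,0) = 1.0632; S(2,1) = 0.9000; S(2,2) = 0.7619
  k=3: S(3,0) = 1.1556; S(3,1) = 0.9782; S(3,2) = 0.8281; S(3,3) = 0.7010
Terminal payoffs V(N, i) = max(K - S_T, 0):
  V(3,0) = 0.000000; V(3,1) = 0.000000; V(3,2) = 0.031946; V(3,3) = 0.159044
Backward induction: V(k, i) = exp(-r*dt) * [p * V(k+1, i) + (1-p) * V(k+1, i+1)].
  V(2,0) = exp(-r*dt) * [p*0.000000 + (1-p)*0.000000] = 0.000000
  V(2,1) = exp(-r*dt) * [p*0.000000 + (1-p)*0.031946] = 0.016240
  V(2,2) = exp(-r*dt) * [p*0.031946 + (1-p)*0.159044] = 0.096495
  V(1,0) = exp(-r*dt) * [p*0.000000 + (1-p)*0.016240] = 0.008255
  V(1,1) = exp(-r*dt) * [p*0.016240 + (1-p)*0.096495] = 0.057006
  V(0,0) = exp(-r*dt) * [p*0.008255 + (1-p)*0.057006] = 0.033022

Answer: Price = V(0,0) = 0.0330


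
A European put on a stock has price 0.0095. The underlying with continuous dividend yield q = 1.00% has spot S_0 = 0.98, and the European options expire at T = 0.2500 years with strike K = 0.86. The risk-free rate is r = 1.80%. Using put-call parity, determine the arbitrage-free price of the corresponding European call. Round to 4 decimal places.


Answer: Call price = 0.1309

Derivation:
Put-call parity: C - P = S_0 * exp(-qT) - K * exp(-rT).
S_0 * exp(-qT) = 0.9800 * 0.99750312 = 0.97755306
K * exp(-rT) = 0.8600 * 0.99551011 = 0.85613869
C = P + S*exp(-qT) - K*exp(-rT)
C = 0.0095 + 0.97755306 - 0.85613869 = 0.1309


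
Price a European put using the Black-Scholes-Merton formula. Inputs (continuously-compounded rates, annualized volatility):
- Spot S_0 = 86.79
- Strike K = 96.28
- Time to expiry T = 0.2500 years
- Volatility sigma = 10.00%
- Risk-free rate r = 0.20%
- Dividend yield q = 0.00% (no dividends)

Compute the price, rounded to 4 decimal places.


d1 = (ln(S/K) + (r - q + 0.5*sigma^2) * T) / (sigma * sqrt(T)) = -2.04038411
d2 = d1 - sigma * sqrt(T) = -2.09038411
exp(-rT) = 0.99950012; exp(-qT) = 1.00000000
P = K * exp(-rT) * N(-d2) - S_0 * exp(-qT) * N(-d1)
N(-d1) = 0.97934396; N(-d2) = 0.98170835
P = 96.2800 * 0.99950012 * 0.98170835 - 86.7900 * 1.00000000 * 0.97934396 = 9.4744

Answer: Price = 9.4744


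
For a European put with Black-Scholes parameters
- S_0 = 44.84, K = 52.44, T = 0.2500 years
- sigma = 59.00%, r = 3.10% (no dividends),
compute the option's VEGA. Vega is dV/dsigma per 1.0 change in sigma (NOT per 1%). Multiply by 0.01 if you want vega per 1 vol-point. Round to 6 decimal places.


d1 = -0.3569713922; d2 = -0.6519713922
phi(d1) = 0.3743167853; exp(-qT) = 1.0000000000; exp(-rT) = 0.9922799538
Vega = S * exp(-qT) * phi(d1) * sqrt(T) = 44.8400 * 1.0000000000 * 0.3743167853 * 0.5000000000 = 8.392182

Answer: Vega = 8.392182


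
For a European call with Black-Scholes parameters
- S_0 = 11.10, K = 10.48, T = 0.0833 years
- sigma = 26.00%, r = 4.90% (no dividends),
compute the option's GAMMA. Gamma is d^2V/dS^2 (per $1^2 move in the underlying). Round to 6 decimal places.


d1 = 0.8578520962; d2 = 0.7828115738
phi(d1) = 0.2761272020; exp(-qT) = 1.0000000000; exp(-rT) = 0.9959266188
Gamma = exp(-qT) * phi(d1) / (S * sigma * sqrt(T)) = 1.0000000000 * 0.2761272020 / (11.1000 * 0.2600 * 0.2886173938) = 0.331505

Answer: Gamma = 0.331505


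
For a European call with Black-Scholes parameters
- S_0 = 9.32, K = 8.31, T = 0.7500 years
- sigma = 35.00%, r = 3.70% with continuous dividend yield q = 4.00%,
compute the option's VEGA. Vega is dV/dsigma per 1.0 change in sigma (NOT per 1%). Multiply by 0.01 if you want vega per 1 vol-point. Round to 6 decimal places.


d1 = 0.5225531958; d2 = 0.2194443045
phi(d1) = 0.3480290052; exp(-qT) = 0.9704455335; exp(-rT) = 0.9726314943
Vega = S * exp(-qT) * phi(d1) * sqrt(T) = 9.3200 * 0.9704455335 * 0.3480290052 * 0.8660254038 = 2.726046

Answer: Vega = 2.726046


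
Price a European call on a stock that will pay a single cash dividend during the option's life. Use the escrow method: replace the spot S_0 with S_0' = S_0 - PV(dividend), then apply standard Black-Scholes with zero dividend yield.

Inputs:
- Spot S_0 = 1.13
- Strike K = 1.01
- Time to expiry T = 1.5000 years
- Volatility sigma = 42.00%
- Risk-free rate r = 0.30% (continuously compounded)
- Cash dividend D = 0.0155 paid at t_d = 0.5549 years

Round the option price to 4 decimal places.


Answer: Price = 0.2739

Derivation:
PV(D) = D * exp(-r * t_d) = 0.0155 * 0.99833668 = 0.01547422
S_0' = S_0 - PV(D) = 1.1300 - 0.01547422 = 1.11452578
d1 = (ln(S_0'/K) + (r + sigma^2/2)*T) / (sigma*sqrt(T)) = 0.45739103
d2 = d1 - sigma*sqrt(T) = -0.05700181
exp(-rT) = 0.99551011
N(d1) = 0.67630500; N(d2) = 0.47727188
C = S_0' * N(d1) - K * exp(-rT) * N(d2) = 1.11452578 * 0.67630500 - 1.0100 * 0.99551011 * 0.47727188 = 0.2739


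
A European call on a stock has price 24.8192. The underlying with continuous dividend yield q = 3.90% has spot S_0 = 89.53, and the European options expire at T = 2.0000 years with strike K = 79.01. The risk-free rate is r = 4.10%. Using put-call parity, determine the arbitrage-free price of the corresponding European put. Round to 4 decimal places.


Put-call parity: C - P = S_0 * exp(-qT) - K * exp(-rT).
S_0 * exp(-qT) = 89.5300 * 0.92496443 = 82.81206511
K * exp(-rT) = 79.0100 * 0.92127196 = 72.78969746
P = C - S*exp(-qT) + K*exp(-rT)
P = 24.8192 - 82.81206511 + 72.78969746 = 14.7968

Answer: Put price = 14.7968


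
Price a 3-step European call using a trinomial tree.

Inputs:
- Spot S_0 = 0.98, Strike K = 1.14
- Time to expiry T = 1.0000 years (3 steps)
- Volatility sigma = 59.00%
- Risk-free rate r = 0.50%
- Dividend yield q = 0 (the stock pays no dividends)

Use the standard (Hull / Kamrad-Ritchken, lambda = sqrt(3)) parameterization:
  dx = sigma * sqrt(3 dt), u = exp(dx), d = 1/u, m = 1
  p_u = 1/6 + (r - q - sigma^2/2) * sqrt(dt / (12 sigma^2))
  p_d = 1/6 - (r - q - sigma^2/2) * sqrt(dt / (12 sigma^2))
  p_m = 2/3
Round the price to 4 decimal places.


dt = T/N = 0.333333; dx = sigma*sqrt(3*dt) = 0.590000
u = exp(dx) = 1.803988; d = 1/u = 0.554327
p_u = 0.118912, p_m = 0.666667, p_d = 0.214421
Discount per step: exp(-r*dt) = 0.998335
Stock lattice S(k, j) with j the centered position index:
  k=0: S(0,+0) = 0.9800
  k=1: S(1,-1) = 0.5432; S(1,+0) = 0.9800; S(1,+1) = 1.7679
  k=2: S(2,-2) = 0.3011; S(2,-1) = 0.5432; S(2,+0) = 0.9800; S(2,+1) = 1.7679; S(2,+2) = 3.1893
  k=3: S(3,-3) = 0.1669; S(3,-2) = 0.3011; S(3,-1) = 0.5432; S(3,+0) = 0.9800; S(3,+1) = 1.7679; S(3,+2) = 3.1893; S(3,+3) = 5.7534
Terminal payoffs V(N, j) = max(S_T - K, 0):
  V(3,-3) = 0.000000; V(3,-2) = 0.000000; V(3,-1) = 0.000000; V(3,+0) = 0.000000; V(3,+1) = 0.627909; V(3,+2) = 2.049287; V(3,+3) = 4.613436
Backward induction: V(k, j) = exp(-r*dt) * [p_u * V(k+1, j+1) + p_m * V(k+1, j) + p_d * V(k+1, j-1)]
  V(2,-2) = exp(-r*dt) * [p_u*0.000000 + p_m*0.000000 + p_d*0.000000] = 0.000000
  V(2,-1) = exp(-r*dt) * [p_u*0.000000 + p_m*0.000000 + p_d*0.000000] = 0.000000
  V(2,+0) = exp(-r*dt) * [p_u*0.627909 + p_m*0.000000 + p_d*0.000000] = 0.074542
  V(2,+1) = exp(-r*dt) * [p_u*2.049287 + p_m*0.627909 + p_d*0.000000] = 0.661189
  V(2,+2) = exp(-r*dt) * [p_u*4.613436 + p_m*2.049287 + p_d*0.627909] = 2.046010
  V(1,-1) = exp(-r*dt) * [p_u*0.074542 + p_m*0.000000 + p_d*0.000000] = 0.008849
  V(1,+0) = exp(-r*dt) * [p_u*0.661189 + p_m*0.074542 + p_d*0.000000] = 0.128104
  V(1,+1) = exp(-r*dt) * [p_u*2.046010 + p_m*0.661189 + p_d*0.074542] = 0.698906
  V(0,+0) = exp(-r*dt) * [p_u*0.698906 + p_m*0.128104 + p_d*0.008849] = 0.170125

Answer: Price = V(0,0) = 0.1701


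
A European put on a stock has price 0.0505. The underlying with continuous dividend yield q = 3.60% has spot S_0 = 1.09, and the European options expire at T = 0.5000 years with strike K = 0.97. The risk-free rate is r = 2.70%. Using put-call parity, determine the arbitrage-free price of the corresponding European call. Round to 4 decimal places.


Put-call parity: C - P = S_0 * exp(-qT) - K * exp(-rT).
S_0 * exp(-qT) = 1.0900 * 0.98216103 = 1.07055553
K * exp(-rT) = 0.9700 * 0.98659072 = 0.95699299
C = P + S*exp(-qT) - K*exp(-rT)
C = 0.0505 + 1.07055553 - 0.95699299 = 0.1641

Answer: Call price = 0.1641


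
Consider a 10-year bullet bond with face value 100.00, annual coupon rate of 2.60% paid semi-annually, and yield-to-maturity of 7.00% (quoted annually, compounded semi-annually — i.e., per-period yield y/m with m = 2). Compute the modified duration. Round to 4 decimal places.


Coupon per period c = face * coupon_rate / m = 1.300000
Periods per year m = 2; per-period yield y/m = 0.035000
Number of cashflows N = 20
Cashflows (t years, CF_t, discount factor 1/(1+y/m)^(m*t), PV):
  t = 0.5000: CF_t = 1.300000, DF = 0.966184, PV = 1.256039
  t = 1.0000: CF_t = 1.300000, DF = 0.933511, PV = 1.213564
  t = 1.5000: CF_t = 1.300000, DF = 0.901943, PV = 1.172526
  t = 2.0000: CF_t = 1.300000, DF = 0.871442, PV = 1.132875
  t = 2.5000: CF_t = 1.300000, DF = 0.841973, PV = 1.094565
  t = 3.0000: CF_t = 1.300000, DF = 0.813501, PV = 1.057551
  t = 3.5000: CF_t = 1.300000, DF = 0.785991, PV = 1.021788
  t = 4.0000: CF_t = 1.300000, DF = 0.759412, PV = 0.987235
  t = 4.5000: CF_t = 1.300000, DF = 0.733731, PV = 0.953850
  t = 5.0000: CF_t = 1.300000, DF = 0.708919, PV = 0.921594
  t = 5.5000: CF_t = 1.300000, DF = 0.684946, PV = 0.890429
  t = 6.0000: CF_t = 1.300000, DF = 0.661783, PV = 0.860318
  t = 6.5000: CF_t = 1.300000, DF = 0.639404, PV = 0.831225
  t = 7.0000: CF_t = 1.300000, DF = 0.617782, PV = 0.803116
  t = 7.5000: CF_t = 1.300000, DF = 0.596891, PV = 0.775958
  t = 8.0000: CF_t = 1.300000, DF = 0.576706, PV = 0.749718
  t = 8.5000: CF_t = 1.300000, DF = 0.557204, PV = 0.724365
  t = 9.0000: CF_t = 1.300000, DF = 0.538361, PV = 0.699869
  t = 9.5000: CF_t = 1.300000, DF = 0.520156, PV = 0.676202
  t = 10.0000: CF_t = 101.300000, DF = 0.502566, PV = 50.909924
Price P = sum_t PV_t = 68.732713
First compute Macaulay numerator sum_t t * PV_t:
  t * PV_t at t = 0.5000: 0.628019
  t * PV_t at t = 1.0000: 1.213564
  t * PV_t at t = 1.5000: 1.758788
  t * PV_t at t = 2.0000: 2.265750
  t * PV_t at t = 2.5000: 2.736413
  t * PV_t at t = 3.0000: 3.172653
  t * PV_t at t = 3.5000: 3.576259
  t * PV_t at t = 4.0000: 3.948940
  t * PV_t at t = 4.5000: 4.292326
  t * PV_t at t = 5.0000: 4.607972
  t * PV_t at t = 5.5000: 4.897362
  t * PV_t at t = 6.0000: 5.161910
  t * PV_t at t = 6.5000: 5.402965
  t * PV_t at t = 7.0000: 5.621814
  t * PV_t at t = 7.5000: 5.819684
  t * PV_t at t = 8.0000: 5.997741
  t * PV_t at t = 8.5000: 6.157102
  t * PV_t at t = 9.0000: 6.298825
  t * PV_t at t = 9.5000: 6.423923
  t * PV_t at t = 10.0000: 509.099241
Macaulay duration D = 589.081251 / 68.732713 = 8.570610
Modified duration = D / (1 + y/m) = 8.570610 / (1 + 0.035000) = 8.280782

Answer: Modified duration = 8.2808


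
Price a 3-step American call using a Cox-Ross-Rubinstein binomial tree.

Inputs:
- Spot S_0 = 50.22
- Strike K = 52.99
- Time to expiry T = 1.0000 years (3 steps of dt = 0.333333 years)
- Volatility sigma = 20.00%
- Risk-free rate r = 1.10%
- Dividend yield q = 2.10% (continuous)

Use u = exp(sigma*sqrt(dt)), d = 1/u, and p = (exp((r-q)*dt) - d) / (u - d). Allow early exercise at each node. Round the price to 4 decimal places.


Answer: Price = V(0,0) = 2.8857

Derivation:
dt = T/N = 0.333333
u = exp(sigma*sqrt(dt)) = 1.122401; d = 1/u = 0.890947
p = (exp((r-q)*dt) - d) / (u - d) = 0.456787
Discount per step: exp(-r*dt) = 0.996340
Stock lattice S(k, i) with i counting down-moves:
  k=0: S(0,0) = 50.2200
  k=1: S(1,0) = 56.3670; S(1,1) = 44.7434
  k=2: S(2,0) = 63.2663; S(2,1) = 50.2200; S(2,2) = 39.8640
  k=3: S(3,0) = 71.0102; S(3,1) = 56.3670; S(3,2) = 44.7434; S(3,3) = 35.5167
Terminal payoffs V(N, i) = max(S_T - K, 0):
  V(3,0) = 18.020199; V(3,1) = 3.376973; V(3,2) = 0.000000; V(3,3) = 0.000000
Backward induction: V(k, i) = exp(-r*dt) * [p * V(k+1, i) + (1-p) * V(k+1, i+1)]; then take max(V_cont, immediate exercise) for American.
  V(2,0) = exp(-r*dt) * [p*18.020199 + (1-p)*3.376973] = 10.028965; exercise = 10.276342; V(2,0) = max -> 10.276342
  V(2,1) = exp(-r*dt) * [p*3.376973 + (1-p)*0.000000] = 1.536911; exercise = 0.000000; V(2,1) = max -> 1.536911
  V(2,2) = exp(-r*dt) * [p*0.000000 + (1-p)*0.000000] = 0.000000; exercise = 0.000000; V(2,2) = max -> 0.000000
  V(1,0) = exp(-r*dt) * [p*10.276342 + (1-p)*1.536911] = 5.508732; exercise = 3.376973; V(1,0) = max -> 5.508732
  V(1,1) = exp(-r*dt) * [p*1.536911 + (1-p)*0.000000] = 0.699471; exercise = 0.000000; V(1,1) = max -> 0.699471
  V(0,0) = exp(-r*dt) * [p*5.508732 + (1-p)*0.699471] = 2.885677; exercise = 0.000000; V(0,0) = max -> 2.885677


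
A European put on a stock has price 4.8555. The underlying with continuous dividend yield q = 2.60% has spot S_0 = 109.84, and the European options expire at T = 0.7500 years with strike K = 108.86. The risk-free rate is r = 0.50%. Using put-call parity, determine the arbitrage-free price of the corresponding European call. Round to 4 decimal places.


Answer: Call price = 4.1218

Derivation:
Put-call parity: C - P = S_0 * exp(-qT) - K * exp(-rT).
S_0 * exp(-qT) = 109.8400 * 0.98068890 = 107.71886825
K * exp(-rT) = 108.8600 * 0.99625702 = 108.45253947
C = P + S*exp(-qT) - K*exp(-rT)
C = 4.8555 + 107.71886825 - 108.45253947 = 4.1218


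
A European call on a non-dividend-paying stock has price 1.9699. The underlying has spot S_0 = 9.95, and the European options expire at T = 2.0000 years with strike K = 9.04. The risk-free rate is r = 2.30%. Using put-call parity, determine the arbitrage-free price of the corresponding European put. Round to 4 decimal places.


Put-call parity: C - P = S_0 * exp(-qT) - K * exp(-rT).
S_0 * exp(-qT) = 9.9500 * 1.00000000 = 9.95000000
K * exp(-rT) = 9.0400 * 0.95504196 = 8.63357934
P = C - S*exp(-qT) + K*exp(-rT)
P = 1.9699 - 9.95000000 + 8.63357934 = 0.6535

Answer: Put price = 0.6535


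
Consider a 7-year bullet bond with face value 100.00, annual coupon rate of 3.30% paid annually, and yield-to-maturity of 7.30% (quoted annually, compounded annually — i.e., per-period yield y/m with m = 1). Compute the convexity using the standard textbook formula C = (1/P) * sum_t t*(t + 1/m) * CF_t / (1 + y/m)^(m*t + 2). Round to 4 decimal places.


Answer: Convexity = 41.9359

Derivation:
Coupon per period c = face * coupon_rate / m = 3.300000
Periods per year m = 1; per-period yield y/m = 0.073000
Number of cashflows N = 7
Cashflows (t years, CF_t, discount factor 1/(1+y/m)^(m*t), PV):
  t = 1.0000: CF_t = 3.300000, DF = 0.931966, PV = 3.075489
  t = 2.0000: CF_t = 3.300000, DF = 0.868561, PV = 2.866253
  t = 3.0000: CF_t = 3.300000, DF = 0.809470, PV = 2.671251
  t = 4.0000: CF_t = 3.300000, DF = 0.754399, PV = 2.489517
  t = 5.0000: CF_t = 3.300000, DF = 0.703075, PV = 2.320146
  t = 6.0000: CF_t = 3.300000, DF = 0.655242, PV = 2.162298
  t = 7.0000: CF_t = 103.300000, DF = 0.610663, PV = 63.081537
Price P = sum_t PV_t = 78.666492
Convexity numerator sum_t t*(t + 1/m) * CF_t / (1+y/m)^(m*t + 2):
  t = 1.0000: term = 5.342503
  t = 2.0000: term = 14.937100
  t = 3.0000: term = 27.841753
  t = 4.0000: term = 43.245966
  t = 5.0000: term = 60.455684
  t = 6.0000: term = 78.879737
  t = 7.0000: term = 3068.250763
Convexity = (1/P) * sum = 3298.953506 / 78.666492 = 41.935943


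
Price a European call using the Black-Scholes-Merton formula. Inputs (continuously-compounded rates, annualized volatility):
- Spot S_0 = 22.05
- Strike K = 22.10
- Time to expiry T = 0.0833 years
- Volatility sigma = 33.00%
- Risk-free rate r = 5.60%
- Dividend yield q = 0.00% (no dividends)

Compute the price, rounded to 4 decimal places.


Answer: Price = 0.8632

Derivation:
d1 = (ln(S/K) + (r - q + 0.5*sigma^2) * T) / (sigma * sqrt(T)) = 0.07281821
d2 = d1 - sigma * sqrt(T) = -0.02242553
exp(-rT) = 0.99534606; exp(-qT) = 1.00000000
C = S_0 * exp(-qT) * N(d1) - K * exp(-rT) * N(d2)
N(d1) = 0.52902461; N(d2) = 0.49105426
C = 22.0500 * 1.00000000 * 0.52902461 - 22.1000 * 0.99534606 * 0.49105426 = 0.8632


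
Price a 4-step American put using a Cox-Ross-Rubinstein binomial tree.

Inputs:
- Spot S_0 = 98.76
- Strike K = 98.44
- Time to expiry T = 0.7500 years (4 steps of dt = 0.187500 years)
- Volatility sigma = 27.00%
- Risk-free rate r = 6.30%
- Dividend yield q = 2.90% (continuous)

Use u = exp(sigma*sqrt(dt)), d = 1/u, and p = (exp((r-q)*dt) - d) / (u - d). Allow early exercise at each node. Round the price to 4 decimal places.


Answer: Price = V(0,0) = 7.5493

Derivation:
dt = T/N = 0.187500
u = exp(sigma*sqrt(dt)) = 1.124022; d = 1/u = 0.889662
p = (exp((r-q)*dt) - d) / (u - d) = 0.498094
Discount per step: exp(-r*dt) = 0.988257
Stock lattice S(k, i) with i counting down-moves:
  k=0: S(0,0) = 98.7600
  k=1: S(1,0) = 111.0084; S(1,1) = 87.8630
  k=2: S(2,0) = 124.7759; S(2,1) = 98.7600; S(2,2) = 78.1684
  k=3: S(3,0) = 140.2509; S(3,1) = 111.0084; S(3,2) = 87.8630; S(3,3) = 69.5435
  k=4: S(4,0) = 157.6451; S(4,1) = 124.7759; S(4,2) = 98.7600; S(4,3) = 78.1684; S(4,4) = 61.8702
Terminal payoffs V(N, i) = max(K - S_T, 0):
  V(4,0) = 0.000000; V(4,1) = 0.000000; V(4,2) = 0.000000; V(4,3) = 20.271574; V(4,4) = 36.569781
Backward induction: V(k, i) = exp(-r*dt) * [p * V(k+1, i) + (1-p) * V(k+1, i+1)]; then take max(V_cont, immediate exercise) for American.
  V(3,0) = exp(-r*dt) * [p*0.000000 + (1-p)*0.000000] = 0.000000; exercise = 0.000000; V(3,0) = max -> 0.000000
  V(3,1) = exp(-r*dt) * [p*0.000000 + (1-p)*0.000000] = 0.000000; exercise = 0.000000; V(3,1) = max -> 0.000000
  V(3,2) = exp(-r*dt) * [p*0.000000 + (1-p)*20.271574] = 10.054956; exercise = 10.576960; V(3,2) = max -> 10.576960
  V(3,3) = exp(-r*dt) * [p*20.271574 + (1-p)*36.569781] = 28.117641; exercise = 28.896506; V(3,3) = max -> 28.896506
  V(2,0) = exp(-r*dt) * [p*0.000000 + (1-p)*0.000000] = 0.000000; exercise = 0.000000; V(2,0) = max -> 0.000000
  V(2,1) = exp(-r*dt) * [p*0.000000 + (1-p)*10.576960] = 5.246305; exercise = 0.000000; V(2,1) = max -> 5.246305
  V(2,2) = exp(-r*dt) * [p*10.576960 + (1-p)*28.896506] = 19.539480; exercise = 20.271574; V(2,2) = max -> 20.271574
  V(1,0) = exp(-r*dt) * [p*0.000000 + (1-p)*5.246305] = 2.602233; exercise = 0.000000; V(1,0) = max -> 2.602233
  V(1,1) = exp(-r*dt) * [p*5.246305 + (1-p)*20.271574] = 12.637420; exercise = 10.576960; V(1,1) = max -> 12.637420
  V(0,0) = exp(-r*dt) * [p*2.602233 + (1-p)*12.637420] = 7.549254; exercise = 0.000000; V(0,0) = max -> 7.549254


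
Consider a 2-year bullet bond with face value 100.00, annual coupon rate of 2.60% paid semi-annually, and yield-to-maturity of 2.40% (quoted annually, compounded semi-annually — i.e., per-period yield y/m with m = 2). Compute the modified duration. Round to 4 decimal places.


Answer: Modified duration = 1.9387

Derivation:
Coupon per period c = face * coupon_rate / m = 1.300000
Periods per year m = 2; per-period yield y/m = 0.012000
Number of cashflows N = 4
Cashflows (t years, CF_t, discount factor 1/(1+y/m)^(m*t), PV):
  t = 0.5000: CF_t = 1.300000, DF = 0.988142, PV = 1.284585
  t = 1.0000: CF_t = 1.300000, DF = 0.976425, PV = 1.269353
  t = 1.5000: CF_t = 1.300000, DF = 0.964847, PV = 1.254301
  t = 2.0000: CF_t = 101.300000, DF = 0.953406, PV = 96.580043
Price P = sum_t PV_t = 100.388282
First compute Macaulay numerator sum_t t * PV_t:
  t * PV_t at t = 0.5000: 0.642292
  t * PV_t at t = 1.0000: 1.269353
  t * PV_t at t = 1.5000: 1.881452
  t * PV_t at t = 2.0000: 193.160086
Macaulay duration D = 196.953183 / 100.388282 = 1.961914
Modified duration = D / (1 + y/m) = 1.961914 / (1 + 0.012000) = 1.938650


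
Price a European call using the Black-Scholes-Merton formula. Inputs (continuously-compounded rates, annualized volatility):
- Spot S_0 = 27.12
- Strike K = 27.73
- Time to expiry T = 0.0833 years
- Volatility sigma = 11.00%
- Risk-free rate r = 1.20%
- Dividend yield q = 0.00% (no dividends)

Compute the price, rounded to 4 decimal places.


d1 = (ln(S/K) + (r - q + 0.5*sigma^2) * T) / (sigma * sqrt(T)) = -0.65326598
d2 = d1 - sigma * sqrt(T) = -0.68501389
exp(-rT) = 0.99900090; exp(-qT) = 1.00000000
C = S_0 * exp(-qT) * N(d1) - K * exp(-rT) * N(d2)
N(d1) = 0.25679241; N(d2) = 0.24666758
C = 27.1200 * 1.00000000 * 0.25679241 - 27.7300 * 0.99900090 * 0.24666758 = 0.1310

Answer: Price = 0.1310


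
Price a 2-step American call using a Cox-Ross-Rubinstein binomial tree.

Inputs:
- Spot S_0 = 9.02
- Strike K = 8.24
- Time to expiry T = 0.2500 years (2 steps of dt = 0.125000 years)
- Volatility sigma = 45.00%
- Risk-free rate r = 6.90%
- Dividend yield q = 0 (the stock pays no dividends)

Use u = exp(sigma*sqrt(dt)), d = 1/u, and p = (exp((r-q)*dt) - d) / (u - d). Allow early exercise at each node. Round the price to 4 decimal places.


dt = T/N = 0.125000
u = exp(sigma*sqrt(dt)) = 1.172454; d = 1/u = 0.852912
p = (exp((r-q)*dt) - d) / (u - d) = 0.487417
Discount per step: exp(-r*dt) = 0.991412
Stock lattice S(k, i) with i counting down-moves:
  k=0: S(0,0) = 9.0200
  k=1: S(1,0) = 10.5755; S(1,1) = 7.6933
  k=2: S(2,0) = 12.3993; S(2,1) = 9.0200; S(2,2) = 6.5617
Terminal payoffs V(N, i) = max(S_T - K, 0):
  V(2,0) = 4.159329; V(2,1) = 0.780000; V(2,2) = 0.000000
Backward induction: V(k, i) = exp(-r*dt) * [p * V(k+1, i) + (1-p) * V(k+1, i+1)]; then take max(V_cont, immediate exercise) for American.
  V(1,0) = exp(-r*dt) * [p*4.159329 + (1-p)*0.780000] = 2.406300; exercise = 2.335535; V(1,0) = max -> 2.406300
  V(1,1) = exp(-r*dt) * [p*0.780000 + (1-p)*0.000000] = 0.376921; exercise = 0.000000; V(1,1) = max -> 0.376921
  V(0,0) = exp(-r*dt) * [p*2.406300 + (1-p)*0.376921] = 1.354344; exercise = 0.780000; V(0,0) = max -> 1.354344

Answer: Price = V(0,0) = 1.3543


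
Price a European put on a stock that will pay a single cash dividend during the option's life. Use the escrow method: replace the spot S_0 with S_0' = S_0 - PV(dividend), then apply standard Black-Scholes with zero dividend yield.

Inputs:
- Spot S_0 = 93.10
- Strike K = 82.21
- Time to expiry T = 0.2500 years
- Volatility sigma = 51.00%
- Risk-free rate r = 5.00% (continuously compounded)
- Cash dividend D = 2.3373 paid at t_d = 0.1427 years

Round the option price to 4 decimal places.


PV(D) = D * exp(-r * t_d) = 2.3373 * 0.99289039 = 2.32068272
S_0' = S_0 - PV(D) = 93.1000 - 2.32068272 = 90.77931728
d1 = (ln(S_0'/K) + (r + sigma^2/2)*T) / (sigma*sqrt(T)) = 0.56536089
d2 = d1 - sigma*sqrt(T) = 0.31036089
exp(-rT) = 0.98757780
N(-d1) = 0.28591416; N(-d2) = 0.37814327
P = K * exp(-rT) * N(-d2) - S_0' * N(-d1) = 82.2100 * 0.98757780 * 0.37814327 - 90.77931728 * 0.28591416 = 4.7459

Answer: Price = 4.7459


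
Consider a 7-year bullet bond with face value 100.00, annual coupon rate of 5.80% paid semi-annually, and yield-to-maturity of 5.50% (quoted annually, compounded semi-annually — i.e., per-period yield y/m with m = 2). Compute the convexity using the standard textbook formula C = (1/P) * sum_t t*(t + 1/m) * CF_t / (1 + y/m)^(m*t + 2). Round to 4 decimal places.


Coupon per period c = face * coupon_rate / m = 2.900000
Periods per year m = 2; per-period yield y/m = 0.027500
Number of cashflows N = 14
Cashflows (t years, CF_t, discount factor 1/(1+y/m)^(m*t), PV):
  t = 0.5000: CF_t = 2.900000, DF = 0.973236, PV = 2.822384
  t = 1.0000: CF_t = 2.900000, DF = 0.947188, PV = 2.746846
  t = 1.5000: CF_t = 2.900000, DF = 0.921838, PV = 2.673330
  t = 2.0000: CF_t = 2.900000, DF = 0.897166, PV = 2.601781
  t = 2.5000: CF_t = 2.900000, DF = 0.873154, PV = 2.532147
  t = 3.0000: CF_t = 2.900000, DF = 0.849785, PV = 2.464376
  t = 3.5000: CF_t = 2.900000, DF = 0.827041, PV = 2.398420
  t = 4.0000: CF_t = 2.900000, DF = 0.804906, PV = 2.334228
  t = 4.5000: CF_t = 2.900000, DF = 0.783364, PV = 2.271755
  t = 5.0000: CF_t = 2.900000, DF = 0.762398, PV = 2.210954
  t = 5.5000: CF_t = 2.900000, DF = 0.741993, PV = 2.151780
  t = 6.0000: CF_t = 2.900000, DF = 0.722134, PV = 2.094190
  t = 6.5000: CF_t = 2.900000, DF = 0.702807, PV = 2.038141
  t = 7.0000: CF_t = 102.900000, DF = 0.683997, PV = 70.383320
Price P = sum_t PV_t = 101.723651
Convexity numerator sum_t t*(t + 1/m) * CF_t / (1+y/m)^(m*t + 2):
  t = 0.5000: term = 1.336665
  t = 1.0000: term = 3.902671
  t = 1.5000: term = 7.596440
  t = 2.0000: term = 12.321881
  t = 2.5000: term = 17.988148
  t = 3.0000: term = 24.509398
  t = 3.5000: term = 31.804572
  t = 4.0000: term = 39.797171
  t = 4.5000: term = 48.415049
  t = 5.0000: term = 57.590218
  t = 5.5000: term = 67.258649
  t = 6.0000: term = 77.360092
  t = 6.5000: term = 87.837898
  t = 7.0000: term = 3499.978604
Convexity = (1/P) * sum = 3977.697457 / 101.723651 = 39.102976

Answer: Convexity = 39.1030


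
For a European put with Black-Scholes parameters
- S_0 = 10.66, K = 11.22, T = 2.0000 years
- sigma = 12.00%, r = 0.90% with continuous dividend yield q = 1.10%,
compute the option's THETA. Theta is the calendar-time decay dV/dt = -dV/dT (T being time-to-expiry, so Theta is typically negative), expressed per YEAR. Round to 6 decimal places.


d1 = -0.2404132495; d2 = -0.4101188770
phi(d1) = 0.3875781402; exp(-qT) = 0.9782402351; exp(-rT) = 0.9821610324
Theta = -S*exp(-qT)*phi(d1)*sigma/(2*sqrt(T)) + r*K*exp(-rT)*N(-d2) - q*S*exp(-qT)*N(-d1)
N(-d1) = 0.5949950461; N(-d2) = 0.6591406271; sqrt(T) = 1.4142135624
Term 1 = -10.6600 * 0.9782402351 * 0.3875781402 * 0.1200 / (2 * 1.4142135624) = -0.1714739898
Term 2 = 0.0090 * 11.2200 * 0.9821610324 * 0.6591406271 = 0.0653726585
Term 3 = -0.0110 * 10.6600 * 0.9782402351 * 0.5949950461 = -0.0682509595
Theta = -0.1714739898 + (0.0653726585) + (-0.0682509595) = -0.174352

Answer: Theta = -0.174352


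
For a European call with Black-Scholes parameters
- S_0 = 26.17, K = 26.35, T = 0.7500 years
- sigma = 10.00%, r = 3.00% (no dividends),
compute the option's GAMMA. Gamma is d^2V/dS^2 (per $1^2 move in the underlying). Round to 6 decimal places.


Answer: Gamma = 0.171666

Derivation:
d1 = 0.2239592681; d2 = 0.1373567277
phi(d1) = 0.3890616712; exp(-qT) = 1.0000000000; exp(-rT) = 0.9777512372
Gamma = exp(-qT) * phi(d1) / (S * sigma * sqrt(T)) = 1.0000000000 * 0.3890616712 / (26.1700 * 0.1000 * 0.8660254038) = 0.171666


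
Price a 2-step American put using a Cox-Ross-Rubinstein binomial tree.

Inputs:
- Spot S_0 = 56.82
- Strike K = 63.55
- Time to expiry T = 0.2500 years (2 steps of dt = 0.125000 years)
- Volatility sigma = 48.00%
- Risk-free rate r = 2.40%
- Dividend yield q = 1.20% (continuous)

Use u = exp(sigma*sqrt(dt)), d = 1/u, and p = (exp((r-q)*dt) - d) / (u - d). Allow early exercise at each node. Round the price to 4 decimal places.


dt = T/N = 0.125000
u = exp(sigma*sqrt(dt)) = 1.184956; d = 1/u = 0.843913
p = (exp((r-q)*dt) - d) / (u - d) = 0.462077
Discount per step: exp(-r*dt) = 0.997004
Stock lattice S(k, i) with i counting down-moves:
  k=0: S(0,0) = 56.8200
  k=1: S(1,0) = 67.3292; S(1,1) = 47.9511
  k=2: S(2,0) = 79.7821; S(2,1) = 56.8200; S(2,2) = 40.4666
Terminal payoffs V(N, i) = max(K - S_T, 0):
  V(2,0) = 0.000000; V(2,1) = 6.730000; V(2,2) = 23.083393
Backward induction: V(k, i) = exp(-r*dt) * [p * V(k+1, i) + (1-p) * V(k+1, i+1)]; then take max(V_cont, immediate exercise) for American.
  V(1,0) = exp(-r*dt) * [p*0.000000 + (1-p)*6.730000] = 3.609379; exercise = 0.000000; V(1,0) = max -> 3.609379
  V(1,1) = exp(-r*dt) * [p*6.730000 + (1-p)*23.083393] = 15.480360; exercise = 15.598852; V(1,1) = max -> 15.598852
  V(0,0) = exp(-r*dt) * [p*3.609379 + (1-p)*15.598852] = 10.028665; exercise = 6.730000; V(0,0) = max -> 10.028665

Answer: Price = V(0,0) = 10.0287


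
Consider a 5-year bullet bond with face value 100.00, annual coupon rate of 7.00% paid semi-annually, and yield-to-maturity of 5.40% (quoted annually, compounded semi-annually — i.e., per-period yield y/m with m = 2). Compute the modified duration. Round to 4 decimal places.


Coupon per period c = face * coupon_rate / m = 3.500000
Periods per year m = 2; per-period yield y/m = 0.027000
Number of cashflows N = 10
Cashflows (t years, CF_t, discount factor 1/(1+y/m)^(m*t), PV):
  t = 0.5000: CF_t = 3.500000, DF = 0.973710, PV = 3.407984
  t = 1.0000: CF_t = 3.500000, DF = 0.948111, PV = 3.318388
  t = 1.5000: CF_t = 3.500000, DF = 0.923185, PV = 3.231147
  t = 2.0000: CF_t = 3.500000, DF = 0.898914, PV = 3.146200
  t = 2.5000: CF_t = 3.500000, DF = 0.875282, PV = 3.063485
  t = 3.0000: CF_t = 3.500000, DF = 0.852270, PV = 2.982946
  t = 3.5000: CF_t = 3.500000, DF = 0.829864, PV = 2.904524
  t = 4.0000: CF_t = 3.500000, DF = 0.808047, PV = 2.828163
  t = 4.5000: CF_t = 3.500000, DF = 0.786803, PV = 2.753811
  t = 5.0000: CF_t = 103.500000, DF = 0.766118, PV = 79.293194
Price P = sum_t PV_t = 106.929842
First compute Macaulay numerator sum_t t * PV_t:
  t * PV_t at t = 0.5000: 1.703992
  t * PV_t at t = 1.0000: 3.318388
  t * PV_t at t = 1.5000: 4.846720
  t * PV_t at t = 2.0000: 6.292399
  t * PV_t at t = 2.5000: 7.658714
  t * PV_t at t = 3.0000: 8.948838
  t * PV_t at t = 3.5000: 10.165833
  t * PV_t at t = 4.0000: 11.312654
  t * PV_t at t = 4.5000: 12.392147
  t * PV_t at t = 5.0000: 396.465972
Macaulay duration D = 463.105657 / 106.929842 = 4.330930
Modified duration = D / (1 + y/m) = 4.330930 / (1 + 0.027000) = 4.217069

Answer: Modified duration = 4.2171


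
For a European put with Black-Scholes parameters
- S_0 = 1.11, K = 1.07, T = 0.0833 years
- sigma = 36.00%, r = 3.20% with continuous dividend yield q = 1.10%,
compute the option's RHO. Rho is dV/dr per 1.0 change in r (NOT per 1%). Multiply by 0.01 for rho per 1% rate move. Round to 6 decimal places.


d1 = 0.4220168657; d2 = 0.3181146039
phi(d1) = 0.3649526533; exp(-qT) = 0.9990841197; exp(-rT) = 0.9973379496
N(-d2) = 0.3751990031
Rho = -K*T*exp(-rT)*N(-d2) = -1.0700 * 0.0833 * 0.9973379496 * 0.3751990031 = -0.033353

Answer: Rho = -0.033353


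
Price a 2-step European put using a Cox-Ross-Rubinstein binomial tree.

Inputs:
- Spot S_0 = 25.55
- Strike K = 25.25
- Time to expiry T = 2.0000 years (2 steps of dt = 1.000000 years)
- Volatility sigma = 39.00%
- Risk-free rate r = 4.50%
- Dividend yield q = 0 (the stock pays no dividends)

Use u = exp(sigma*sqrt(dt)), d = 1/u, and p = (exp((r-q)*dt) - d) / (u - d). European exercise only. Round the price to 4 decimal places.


Answer: Price = V(0,0) = 3.5911

Derivation:
dt = T/N = 1.000000
u = exp(sigma*sqrt(dt)) = 1.476981; d = 1/u = 0.677057
p = (exp((r-q)*dt) - d) / (u - d) = 0.461258
Discount per step: exp(-r*dt) = 0.955997
Stock lattice S(k, i) with i counting down-moves:
  k=0: S(0,0) = 25.5500
  k=1: S(1,0) = 37.7369; S(1,1) = 17.2988
  k=2: S(2,0) = 55.7366; S(2,1) = 25.5500; S(2,2) = 11.7123
Terminal payoffs V(N, i) = max(K - S_T, 0):
  V(2,0) = 0.000000; V(2,1) = 0.000000; V(2,2) = 13.537726
Backward induction: V(k, i) = exp(-r*dt) * [p * V(k+1, i) + (1-p) * V(k+1, i+1)].
  V(1,0) = exp(-r*dt) * [p*0.000000 + (1-p)*0.000000] = 0.000000
  V(1,1) = exp(-r*dt) * [p*0.000000 + (1-p)*13.537726] = 6.972422
  V(0,0) = exp(-r*dt) * [p*0.000000 + (1-p)*6.972422] = 3.591051


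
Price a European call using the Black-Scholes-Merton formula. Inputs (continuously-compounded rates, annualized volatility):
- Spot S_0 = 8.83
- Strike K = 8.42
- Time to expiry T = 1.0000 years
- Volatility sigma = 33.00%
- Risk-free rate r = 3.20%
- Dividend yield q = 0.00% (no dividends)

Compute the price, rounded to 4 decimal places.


Answer: Price = 1.4824

Derivation:
d1 = (ln(S/K) + (r - q + 0.5*sigma^2) * T) / (sigma * sqrt(T)) = 0.40604602
d2 = d1 - sigma * sqrt(T) = 0.07604602
exp(-rT) = 0.96850658; exp(-qT) = 1.00000000
C = S_0 * exp(-qT) * N(d1) - K * exp(-rT) * N(d2)
N(d1) = 0.65764561; N(d2) = 0.53030876
C = 8.8300 * 1.00000000 * 0.65764561 - 8.4200 * 0.96850658 * 0.53030876 = 1.4824


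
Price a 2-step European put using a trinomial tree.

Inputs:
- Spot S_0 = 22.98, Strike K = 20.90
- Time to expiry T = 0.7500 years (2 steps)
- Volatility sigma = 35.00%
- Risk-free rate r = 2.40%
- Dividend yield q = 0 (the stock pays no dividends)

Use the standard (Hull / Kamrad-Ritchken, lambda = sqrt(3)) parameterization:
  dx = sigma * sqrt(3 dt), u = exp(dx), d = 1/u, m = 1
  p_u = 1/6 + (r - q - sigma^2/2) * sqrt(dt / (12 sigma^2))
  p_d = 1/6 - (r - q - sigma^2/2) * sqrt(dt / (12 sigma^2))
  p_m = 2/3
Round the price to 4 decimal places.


Answer: Price = V(0,0) = 1.5624

Derivation:
dt = T/N = 0.375000; dx = sigma*sqrt(3*dt) = 0.371231
u = exp(dx) = 1.449518; d = 1/u = 0.689885
p_u = 0.147853, p_m = 0.666667, p_d = 0.185481
Discount per step: exp(-r*dt) = 0.991040
Stock lattice S(k, j) with j the centered position index:
  k=0: S(0,+0) = 22.9800
  k=1: S(1,-1) = 15.8535; S(1,+0) = 22.9800; S(1,+1) = 33.3099
  k=2: S(2,-2) = 10.9371; S(2,-1) = 15.8535; S(2,+0) = 22.9800; S(2,+1) = 33.3099; S(2,+2) = 48.2833
Terminal payoffs V(N, j) = max(K - S_T, 0):
  V(2,-2) = 9.962884; V(2,-1) = 5.046454; V(2,+0) = 0.000000; V(2,+1) = 0.000000; V(2,+2) = 0.000000
Backward induction: V(k, j) = exp(-r*dt) * [p_u * V(k+1, j+1) + p_m * V(k+1, j) + p_d * V(k+1, j-1)]
  V(1,-1) = exp(-r*dt) * [p_u*0.000000 + p_m*5.046454 + p_d*9.962884] = 5.165526
  V(1,+0) = exp(-r*dt) * [p_u*0.000000 + p_m*0.000000 + p_d*5.046454] = 0.927634
  V(1,+1) = exp(-r*dt) * [p_u*0.000000 + p_m*0.000000 + p_d*0.000000] = 0.000000
  V(0,+0) = exp(-r*dt) * [p_u*0.000000 + p_m*0.927634 + p_d*5.165526] = 1.562403


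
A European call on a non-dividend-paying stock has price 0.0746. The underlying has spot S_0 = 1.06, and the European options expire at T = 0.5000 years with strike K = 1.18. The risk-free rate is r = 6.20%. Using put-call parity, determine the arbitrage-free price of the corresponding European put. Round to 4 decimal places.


Put-call parity: C - P = S_0 * exp(-qT) - K * exp(-rT).
S_0 * exp(-qT) = 1.0600 * 1.00000000 = 1.06000000
K * exp(-rT) = 1.1800 * 0.96947557 = 1.14398118
P = C - S*exp(-qT) + K*exp(-rT)
P = 0.0746 - 1.06000000 + 1.14398118 = 0.1586

Answer: Put price = 0.1586


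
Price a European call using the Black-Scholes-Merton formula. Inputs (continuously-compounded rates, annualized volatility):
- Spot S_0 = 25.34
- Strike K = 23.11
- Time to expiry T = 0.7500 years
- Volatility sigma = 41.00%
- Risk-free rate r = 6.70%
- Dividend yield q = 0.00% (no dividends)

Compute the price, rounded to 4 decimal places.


Answer: Price = 5.2762

Derivation:
d1 = (ln(S/K) + (r - q + 0.5*sigma^2) * T) / (sigma * sqrt(T)) = 0.57849441
d2 = d1 - sigma * sqrt(T) = 0.22342399
exp(-rT) = 0.95099165; exp(-qT) = 1.00000000
C = S_0 * exp(-qT) * N(d1) - K * exp(-rT) * N(d2)
N(d1) = 0.71853481; N(d2) = 0.58839723
C = 25.3400 * 1.00000000 * 0.71853481 - 23.1100 * 0.95099165 * 0.58839723 = 5.2762
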